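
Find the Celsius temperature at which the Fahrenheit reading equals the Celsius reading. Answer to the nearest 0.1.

-40.0°C

Let C be the Celsius reading. The Fahrenheit reading is F = 1.8·C + 32.
Set F = C: 1.8·C + 32 = C.
(0.8)·C = -32  ⇒  C = -40.0.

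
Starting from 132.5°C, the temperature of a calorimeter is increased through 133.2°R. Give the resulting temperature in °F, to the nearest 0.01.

The 133.2°R change is an interval, so only the factor 5/9 applies: +133.2 × 5/9 = +74.0000°C.
Final Celsius temperature: 132.5000 + 74.0000 = 206.5000°C.
In Fahrenheit: 206.5000 × 1.8 + 32 = 403.70°F.

403.70°F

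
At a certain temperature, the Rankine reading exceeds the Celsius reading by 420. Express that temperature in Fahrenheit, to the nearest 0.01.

-129.26°F

Let x be the Rankine reading; then the Celsius reading is 5/9·x - 273.15.
(5/9·x - 273.15) - x = -420  ⇒  (-4/9)·x = -146.85  ⇒  x = 330.4125°R.
In Celsius: (330.4125 - 491.67) × 5/9 = -89.5875°C.
In Fahrenheit: -89.5875 × 1.8 + 32 = -129.26°F.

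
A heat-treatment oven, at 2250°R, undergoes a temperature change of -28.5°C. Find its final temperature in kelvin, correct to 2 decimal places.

1221.50 K

Initial temperature in Celsius: (2250 - 491.67) × 5/9 = 976.8500°C.
Final Celsius temperature: 976.8500 - 28.5000 = 948.3500°C.
In kelvin: 948.3500 + 273.15 = 1221.50 K.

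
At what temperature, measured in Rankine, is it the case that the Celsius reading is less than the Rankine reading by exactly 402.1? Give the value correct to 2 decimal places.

Let R be the Rankine reading. The Celsius reading is C = 5/9·R - 273.15.
Require C - R = -402.1: (-4/9)·R - 273.15 = -402.1.
R = (-402.1 + 273.15) / (-4/9) = 290.14.

290.14°R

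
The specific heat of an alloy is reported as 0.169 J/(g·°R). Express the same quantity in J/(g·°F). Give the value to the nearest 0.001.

Since only a temperature interval is involved, the additive offset between the scales drops out.
A change of 1°F is a change of 1°R, so per °F the value is 0.169 × 1 = 0.169.

0.169 J/(g·°F)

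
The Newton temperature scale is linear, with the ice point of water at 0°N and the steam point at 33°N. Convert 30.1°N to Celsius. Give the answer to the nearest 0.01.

91.21°C

Linear interpolation between the fixed points: C = (30.1 - 0) × 100 / (33 - 0) = 91.2121°C.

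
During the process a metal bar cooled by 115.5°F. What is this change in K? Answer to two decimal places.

Only the scale ratio 5/9 matters for a change in temperature.
115.5 × 5/9 = 64.17.

64.17 K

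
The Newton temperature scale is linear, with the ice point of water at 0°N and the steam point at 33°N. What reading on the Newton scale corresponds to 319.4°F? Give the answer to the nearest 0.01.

First in Celsius: (319.4 - 32) × 5/9 = 159.6667°C.
Linearly onto the Newton scale: 0 + (159.6667 / 100) × (33 - 0) = 52.69°N.

52.69°N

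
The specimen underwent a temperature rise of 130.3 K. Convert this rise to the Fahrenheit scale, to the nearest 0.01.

234.54°F

For a temperature interval the offset drops out; only the factor 1.8 applies.
130.3 × 1.8 = 234.54.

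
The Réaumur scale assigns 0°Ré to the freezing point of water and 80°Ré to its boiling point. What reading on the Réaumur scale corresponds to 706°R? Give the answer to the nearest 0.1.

First in Celsius: (706 - 491.67) × 5/9 = 119.0722°C.
Linearly onto the Réaumur scale: 0 + (119.0722 / 100) × (80 - 0) = 95.3°Ré.

95.3°Ré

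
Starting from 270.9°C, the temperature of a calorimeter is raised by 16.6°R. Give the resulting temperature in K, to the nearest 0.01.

553.27 K

The 16.6°R change is an interval, so only the factor 5/9 applies: +16.6 × 5/9 = +9.2222°C.
Final Celsius temperature: 270.9000 + 9.2222 = 280.1222°C.
In kelvin: 280.1222 + 273.15 = 553.27 K.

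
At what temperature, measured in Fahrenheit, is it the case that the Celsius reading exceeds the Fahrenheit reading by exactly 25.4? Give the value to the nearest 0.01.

Let F be the Fahrenheit reading. The Celsius reading is C = 5/9·F - 17.7778.
Require C - F = 25.4: (-4/9)·F - 17.7778 = 25.4.
F = (25.4 + 17.7778) / (-4/9) = -97.15.

-97.15°F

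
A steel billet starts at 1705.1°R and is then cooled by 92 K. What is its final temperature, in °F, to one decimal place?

1079.8°F

Initial temperature in Celsius: (1705.1 - 491.67) × 5/9 = 674.1278°C.
The 92 K change is an interval; Kelvin and Celsius degrees are the same size, so ΔC = -92°C.
Final Celsius temperature: 674.1278 - 92.0000 = 582.1278°C.
In Fahrenheit: 582.1278 × 1.8 + 32 = 1079.8°F.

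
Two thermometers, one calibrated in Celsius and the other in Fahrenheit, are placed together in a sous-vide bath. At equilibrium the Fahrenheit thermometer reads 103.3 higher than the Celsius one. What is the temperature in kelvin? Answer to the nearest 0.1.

362.3 K

Let x be the Celsius reading; then the Fahrenheit reading is 1.8·x + 32.
(1.8·x + 32) - x = 103.3  ⇒  (0.8)·x = 71.3  ⇒  x = 89.1250°C.
In kelvin: 89.1250 + 273.15 = 362.3 K.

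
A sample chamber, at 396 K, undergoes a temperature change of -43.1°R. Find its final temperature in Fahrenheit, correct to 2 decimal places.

210.03°F

Initial temperature in Celsius: 396 - 273.15 = 122.8500°C.
The 43.1°R change is an interval, so only the factor 5/9 applies: -43.1 × 5/9 = -23.9444°C.
Final Celsius temperature: 122.8500 - 23.9444 = 98.9056°C.
In Fahrenheit: 98.9056 × 1.8 + 32 = 210.03°F.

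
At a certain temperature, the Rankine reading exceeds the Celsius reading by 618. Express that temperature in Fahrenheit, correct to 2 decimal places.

Let x be the Celsius reading; then the Rankine reading is 1.8·x + 491.67.
(1.8·x + 491.67) - x = 618  ⇒  (0.8)·x = 126.33  ⇒  x = 157.9125°C.
In Fahrenheit: 157.9125 × 1.8 + 32 = 316.24°F.

316.24°F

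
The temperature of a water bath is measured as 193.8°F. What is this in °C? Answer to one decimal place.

89.9°C

In Celsius: (193.8 - 32) × 5/9 = 89.8889°C.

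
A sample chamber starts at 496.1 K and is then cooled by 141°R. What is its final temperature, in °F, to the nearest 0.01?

292.31°F

Initial temperature in Celsius: 496.1 - 273.15 = 222.9500°C.
The 141°R change is an interval, so only the factor 5/9 applies: -141 × 5/9 = -78.3333°C.
Final Celsius temperature: 222.9500 - 78.3333 = 144.6167°C.
In Fahrenheit: 144.6167 × 1.8 + 32 = 292.31°F.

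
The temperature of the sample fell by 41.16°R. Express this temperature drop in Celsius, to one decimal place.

22.9°C

Only the scale ratio 5/9 matters for a change in temperature.
41.16 × 5/9 = 22.9.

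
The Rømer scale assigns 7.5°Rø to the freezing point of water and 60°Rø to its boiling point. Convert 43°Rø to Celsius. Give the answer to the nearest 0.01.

Linear interpolation between the fixed points: C = (43 - 7.5) × 100 / (60 - 7.5) = 67.6190°C.

67.62°C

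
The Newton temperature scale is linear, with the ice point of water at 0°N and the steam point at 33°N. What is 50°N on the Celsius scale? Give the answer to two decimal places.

151.52°C

Linear interpolation between the fixed points: C = (50 - 0) × 100 / (33 - 0) = 151.5152°C.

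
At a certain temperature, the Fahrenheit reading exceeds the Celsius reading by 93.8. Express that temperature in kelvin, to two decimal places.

Let x be the Celsius reading; then the Fahrenheit reading is 1.8·x + 32.
(1.8·x + 32) - x = 93.8  ⇒  (0.8)·x = 61.8  ⇒  x = 77.2500°C.
In kelvin: 77.2500 + 273.15 = 350.40 K.

350.40 K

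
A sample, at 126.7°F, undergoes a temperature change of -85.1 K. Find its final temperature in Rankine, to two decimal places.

433.19°R

Initial temperature in Celsius: (126.7 - 32) × 5/9 = 52.6111°C.
The 85.1 K change is an interval; Kelvin and Celsius degrees are the same size, so ΔC = -85.1°C.
Final Celsius temperature: 52.6111 - 85.1000 = -32.4889°C.
In Rankine: -32.4889 × 1.8 + 491.67 = 433.19°R.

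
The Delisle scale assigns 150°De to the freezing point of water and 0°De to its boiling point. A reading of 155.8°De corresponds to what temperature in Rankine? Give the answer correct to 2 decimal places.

484.71°R

Linear interpolation between the fixed points: C = (155.8 - 150) × 100 / (0 - 150) = -3.8667°C.
Then -3.8667 × 1.8 + 491.67 = 484.71°R.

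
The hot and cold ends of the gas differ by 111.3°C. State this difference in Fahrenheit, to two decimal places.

200.34°F

For a temperature interval the offset drops out; only the factor 1.8 applies.
111.3 × 1.8 = 200.34.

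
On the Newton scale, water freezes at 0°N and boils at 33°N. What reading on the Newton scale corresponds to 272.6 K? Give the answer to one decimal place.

-0.2°N

First in Celsius: 272.6 - 273.15 = -0.5500°C.
Linearly onto the Newton scale: 0 + (-0.5500 / 100) × (33 - 0) = -0.2°N.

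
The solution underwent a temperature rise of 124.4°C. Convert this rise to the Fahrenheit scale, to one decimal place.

An interval of 1°C corresponds to 1.8°F.
124.4 × 1.8 = 223.9.

223.9°F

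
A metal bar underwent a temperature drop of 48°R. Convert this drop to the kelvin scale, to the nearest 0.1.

An interval of 1°R corresponds to 5/9 K.
48 × 5/9 = 26.7.

26.7 K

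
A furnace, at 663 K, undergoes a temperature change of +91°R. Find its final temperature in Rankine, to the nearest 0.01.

1284.40°R

Initial temperature in Celsius: 663 - 273.15 = 389.8500°C.
The 91°R change is an interval, so only the factor 5/9 applies: +91 × 5/9 = +50.5556°C.
Final Celsius temperature: 389.8500 + 50.5556 = 440.4056°C.
In Rankine: 440.4056 × 1.8 + 491.67 = 1284.40°R.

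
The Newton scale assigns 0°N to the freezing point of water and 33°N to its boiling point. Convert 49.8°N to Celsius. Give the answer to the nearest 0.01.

Linear interpolation between the fixed points: C = (49.8 - 0) × 100 / (33 - 0) = 150.9091°C.

150.91°C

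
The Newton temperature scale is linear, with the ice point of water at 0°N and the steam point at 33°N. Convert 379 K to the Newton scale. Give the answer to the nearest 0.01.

First in Celsius: 379 - 273.15 = 105.8500°C.
Linearly onto the Newton scale: 0 + (105.8500 / 100) × (33 - 0) = 34.93°N.

34.93°N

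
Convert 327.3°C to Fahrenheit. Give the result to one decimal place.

621.1°F

In Fahrenheit: 327.3000 × 1.8 + 32 = 621.1°F.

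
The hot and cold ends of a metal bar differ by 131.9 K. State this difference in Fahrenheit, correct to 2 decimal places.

237.42°F

For a temperature interval the offset drops out; only the factor 1.8 applies.
131.9 × 1.8 = 237.42.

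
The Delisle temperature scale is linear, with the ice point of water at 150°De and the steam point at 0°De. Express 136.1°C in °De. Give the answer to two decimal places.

Linearly onto the Delisle scale: 150 + (136.1000 / 100) × (0 - 150) = -54.15°De.

-54.15°De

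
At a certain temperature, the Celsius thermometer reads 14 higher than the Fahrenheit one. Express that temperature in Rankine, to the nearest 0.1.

388.2°R

Let x be the Fahrenheit reading; then the Celsius reading is 5/9·x - 17.7778.
(5/9·x - 17.7778) - x = 14  ⇒  (-4/9)·x = 31.7778  ⇒  x = -71.5000°F.
In Celsius: (-71.5 - 32) × 5/9 = -57.5000°C.
In Rankine: -57.5000 × 1.8 + 491.67 = 388.2°R.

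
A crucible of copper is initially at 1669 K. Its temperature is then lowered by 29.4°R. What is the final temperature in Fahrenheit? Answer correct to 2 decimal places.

2515.13°F

Initial temperature in Celsius: 1669 - 273.15 = 1395.8500°C.
The 29.4°R change is an interval, so only the factor 5/9 applies: -29.4 × 5/9 = -16.3333°C.
Final Celsius temperature: 1395.8500 - 16.3333 = 1379.5167°C.
In Fahrenheit: 1379.5167 × 1.8 + 32 = 2515.13°F.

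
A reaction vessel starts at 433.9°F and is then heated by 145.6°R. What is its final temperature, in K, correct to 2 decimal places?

577.32 K

Initial temperature in Celsius: (433.9 - 32) × 5/9 = 223.2778°C.
The 145.6°R change is an interval, so only the factor 5/9 applies: +145.6 × 5/9 = +80.8889°C.
Final Celsius temperature: 223.2778 + 80.8889 = 304.1667°C.
In kelvin: 304.1667 + 273.15 = 577.32 K.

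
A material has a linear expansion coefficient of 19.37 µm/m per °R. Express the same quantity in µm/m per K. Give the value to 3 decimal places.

34.866 µm/m per K

Since only a temperature interval is involved, the additive offset between the scales drops out.
A change of 1 K is a change of 1.8°R, so per K the value is 19.37 × 1.8 = 34.866.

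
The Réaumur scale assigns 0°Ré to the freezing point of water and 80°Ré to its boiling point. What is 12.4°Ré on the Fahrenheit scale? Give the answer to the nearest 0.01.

Linear interpolation between the fixed points: C = (12.4 - 0) × 100 / (80 - 0) = 15.5000°C.
Then 15.5000 × 1.8 + 32 = 59.90°F.

59.90°F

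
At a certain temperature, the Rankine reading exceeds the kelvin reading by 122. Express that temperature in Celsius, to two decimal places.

Let x be the Rankine reading; then the kelvin reading is 5/9·x.
(5/9·x) - x = -122  ⇒  (-4/9)·x = -122  ⇒  x = 274.5000°R.
In Celsius: (274.5 - 491.67) × 5/9 = -120.65°C.

-120.65°C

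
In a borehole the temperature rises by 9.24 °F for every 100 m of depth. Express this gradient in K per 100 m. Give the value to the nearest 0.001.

The quantity depends on a temperature interval, so only the ratio of degree sizes applies; the offset between the scales is irrelevant.
A change of 1°F is a change of 5/9 K, so 9.24 × 5/9 = 5.133.

5.133 K/100 m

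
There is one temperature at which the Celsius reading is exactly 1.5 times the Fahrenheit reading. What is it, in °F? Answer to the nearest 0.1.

Let F be the Fahrenheit reading. The Celsius reading is C = 5/9·F - 17.7778.
Require C = 1.5·F: 5/9·F - 17.7778 = 1.5·F.
(-17/18)·F = 17.7778  ⇒  F = -18.8.

-18.8°F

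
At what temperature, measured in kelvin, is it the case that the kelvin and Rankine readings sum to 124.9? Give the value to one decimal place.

44.6 K

Let K be the kelvin reading. The Rankine reading is R = 1.8·K.
Require K + R = 124.9: (2.8)·K = 124.9.
K = (124.9) / (2.8) = 44.6.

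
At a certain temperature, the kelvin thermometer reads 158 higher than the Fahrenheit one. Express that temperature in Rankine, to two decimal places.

678.76°R

Let x be the Fahrenheit reading; then the kelvin reading is 5/9·x + 255.372.
(5/9·x + 255.372) - x = 158  ⇒  (-4/9)·x = -97.3722  ⇒  x = 219.0875°F.
In Celsius: (219.0875 - 32) × 5/9 = 103.9375°C.
In Rankine: 103.9375 × 1.8 + 491.67 = 678.76°R.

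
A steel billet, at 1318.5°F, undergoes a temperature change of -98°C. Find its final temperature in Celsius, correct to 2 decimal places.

Initial temperature in Celsius: (1318.5 - 32) × 5/9 = 714.7222°C.
Final Celsius temperature: 714.7222 - 98.0000 = 616.7222°C.

616.72°C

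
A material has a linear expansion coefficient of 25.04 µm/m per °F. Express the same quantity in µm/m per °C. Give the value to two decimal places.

Since only a temperature interval is involved, the additive offset between the scales drops out.
A change of 1°C is a change of 1.8°F, so per °C the value is 25.04 × 1.8 = 45.07.

45.07 µm/m per °C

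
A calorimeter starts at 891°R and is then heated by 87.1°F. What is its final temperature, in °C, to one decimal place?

Initial temperature in Celsius: (891 - 491.67) × 5/9 = 221.8500°C.
The 87.1°F change is an interval, so only the factor 5/9 applies: +87.1 × 5/9 = +48.3889°C.
Final Celsius temperature: 221.8500 + 48.3889 = 270.2389°C.

270.2°C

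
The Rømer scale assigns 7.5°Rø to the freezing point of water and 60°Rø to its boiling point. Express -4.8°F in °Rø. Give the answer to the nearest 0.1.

-3.2°Rø

First in Celsius: (-4.8 - 32) × 5/9 = -20.4444°C.
Linearly onto the Rømer scale: 7.5 + (-20.4444 / 100) × (60 - 7.5) = -3.2°Rø.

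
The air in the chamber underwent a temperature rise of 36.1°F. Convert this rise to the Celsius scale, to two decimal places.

20.06°C

Only the scale ratio 5/9 matters for a change in temperature.
36.1 × 5/9 = 20.06.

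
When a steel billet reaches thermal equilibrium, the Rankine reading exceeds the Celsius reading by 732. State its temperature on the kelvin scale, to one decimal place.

573.6 K

Let x be the Celsius reading; then the Rankine reading is 1.8·x + 491.67.
(1.8·x + 491.67) - x = 732  ⇒  (0.8)·x = 240.33  ⇒  x = 300.4125°C.
In kelvin: 300.4125 + 273.15 = 573.6 K.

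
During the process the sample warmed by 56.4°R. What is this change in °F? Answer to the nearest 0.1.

Rankine and Fahrenheit degrees are the same size, so the interval is unchanged: 56.4.

56.4°F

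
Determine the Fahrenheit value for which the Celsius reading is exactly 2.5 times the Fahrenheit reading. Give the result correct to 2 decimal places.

-9.14°F

Let F be the Fahrenheit reading. The Celsius reading is C = 5/9·F - 17.7778.
Require C = 2.5·F: 5/9·F - 17.7778 = 2.5·F.
(-35/18)·F = 17.7778  ⇒  F = -9.14.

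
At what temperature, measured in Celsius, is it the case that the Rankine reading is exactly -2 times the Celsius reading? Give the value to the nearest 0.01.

Let C be the Celsius reading. The Rankine reading is R = 1.8·C + 491.67.
Require R = -2·C: 1.8·C + 491.67 = -2·C.
(3.8)·C = -491.67  ⇒  C = -129.39.

-129.39°C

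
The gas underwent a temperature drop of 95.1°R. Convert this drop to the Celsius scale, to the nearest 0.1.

52.8°C

Only the scale ratio 5/9 matters for a change in temperature.
95.1 × 5/9 = 52.8.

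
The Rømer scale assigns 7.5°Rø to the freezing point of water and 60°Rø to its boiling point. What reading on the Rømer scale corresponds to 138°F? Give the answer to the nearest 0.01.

38.42°Rø

First in Celsius: (138 - 32) × 5/9 = 58.8889°C.
Linearly onto the Rømer scale: 7.5 + (58.8889 / 100) × (60 - 7.5) = 38.42°Rø.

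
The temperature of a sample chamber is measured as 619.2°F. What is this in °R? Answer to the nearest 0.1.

In Celsius: (619.2 - 32) × 5/9 = 326.2222°C.
In Rankine: 326.2222 × 1.8 + 491.67 = 1078.9°R.

1078.9°R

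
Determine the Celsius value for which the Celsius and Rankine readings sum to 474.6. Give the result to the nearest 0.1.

-6.1°C

Let C be the Celsius reading. The Rankine reading is R = 1.8·C + 491.67.
Require C + R = 474.6: (2.8)·C + 491.67 = 474.6.
C = (474.6 - 491.67) / (2.8) = -6.1.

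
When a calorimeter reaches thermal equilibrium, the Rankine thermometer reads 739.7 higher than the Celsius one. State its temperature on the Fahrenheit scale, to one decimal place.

Let x be the Celsius reading; then the Rankine reading is 1.8·x + 491.67.
(1.8·x + 491.67) - x = 739.7  ⇒  (0.8)·x = 248.03  ⇒  x = 310.0375°C.
In Fahrenheit: 310.0375 × 1.8 + 32 = 590.1°F.

590.1°F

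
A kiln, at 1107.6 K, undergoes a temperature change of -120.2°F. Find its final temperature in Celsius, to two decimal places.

Initial temperature in Celsius: 1107.6 - 273.15 = 834.4500°C.
The 120.2°F change is an interval, so only the factor 5/9 applies: -120.2 × 5/9 = -66.7778°C.
Final Celsius temperature: 834.4500 - 66.7778 = 767.6722°C.

767.67°C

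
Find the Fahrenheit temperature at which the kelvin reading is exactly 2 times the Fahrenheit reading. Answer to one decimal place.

176.8°F

Let F be the Fahrenheit reading. The kelvin reading is K = 5/9·F + 255.372.
Require K = 2·F: 5/9·F + 255.372 = 2·F.
(-13/9)·F = -255.372  ⇒  F = 176.8.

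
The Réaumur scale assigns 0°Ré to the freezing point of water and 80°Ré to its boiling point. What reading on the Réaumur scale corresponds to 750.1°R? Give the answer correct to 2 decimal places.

114.86°Ré

First in Celsius: (750.1 - 491.67) × 5/9 = 143.5722°C.
Linearly onto the Réaumur scale: 0 + (143.5722 / 100) × (80 - 0) = 114.86°Ré.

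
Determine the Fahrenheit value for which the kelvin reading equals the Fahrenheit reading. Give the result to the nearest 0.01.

Let F be the Fahrenheit reading. The kelvin reading is K = 5/9·F + 255.372.
Set K = F: 5/9·F + 255.372 = F.
(-4/9)·F = -255.372  ⇒  F = 574.59.

574.59°F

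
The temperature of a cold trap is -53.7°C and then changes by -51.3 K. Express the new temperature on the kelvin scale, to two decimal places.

The 51.3 K change is an interval; Kelvin and Celsius degrees are the same size, so ΔC = -51.3°C.
Final Celsius temperature: -53.7000 - 51.3000 = -105.0000°C.
In kelvin: -105.0000 + 273.15 = 168.15 K.

168.15 K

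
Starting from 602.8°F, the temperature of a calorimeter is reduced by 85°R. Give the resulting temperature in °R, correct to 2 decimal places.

977.47°R

Initial temperature in Celsius: (602.8 - 32) × 5/9 = 317.1111°C.
The 85°R change is an interval, so only the factor 5/9 applies: -85 × 5/9 = -47.2222°C.
Final Celsius temperature: 317.1111 - 47.2222 = 269.8889°C.
In Rankine: 269.8889 × 1.8 + 491.67 = 977.47°R.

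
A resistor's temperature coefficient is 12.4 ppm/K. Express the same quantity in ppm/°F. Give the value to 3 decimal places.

The quantity depends on a temperature interval, so only the ratio of degree sizes applies; the offset between the scales is irrelevant.
A change of 1°F is a change of 5/9 K, so per °F the value is 12.4 × 5/9 = 6.889.

6.889 ppm/°F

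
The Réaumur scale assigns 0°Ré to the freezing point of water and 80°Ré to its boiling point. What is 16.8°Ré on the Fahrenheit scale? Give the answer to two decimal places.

Linear interpolation between the fixed points: C = (16.8 - 0) × 100 / (80 - 0) = 21.0000°C.
Then 21.0000 × 1.8 + 32 = 69.80°F.

69.80°F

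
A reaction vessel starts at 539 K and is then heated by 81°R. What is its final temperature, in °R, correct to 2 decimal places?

1051.20°R

Initial temperature in Celsius: 539 - 273.15 = 265.8500°C.
The 81°R change is an interval, so only the factor 5/9 applies: +81 × 5/9 = +45.0000°C.
Final Celsius temperature: 265.8500 + 45.0000 = 310.8500°C.
In Rankine: 310.8500 × 1.8 + 491.67 = 1051.20°R.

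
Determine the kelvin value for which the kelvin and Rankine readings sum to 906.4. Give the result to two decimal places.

323.71 K

Let K be the kelvin reading. The Rankine reading is R = 1.8·K.
Require K + R = 906.4: (2.8)·K = 906.4.
K = (906.4) / (2.8) = 323.71.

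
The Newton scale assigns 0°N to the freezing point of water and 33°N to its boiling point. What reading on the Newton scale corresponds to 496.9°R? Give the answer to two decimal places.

0.96°N

First in Celsius: (496.9 - 491.67) × 5/9 = 2.9056°C.
Linearly onto the Newton scale: 0 + (2.9056 / 100) × (33 - 0) = 0.96°N.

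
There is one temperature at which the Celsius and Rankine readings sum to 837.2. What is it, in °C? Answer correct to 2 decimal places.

Let C be the Celsius reading. The Rankine reading is R = 1.8·C + 491.67.
Require C + R = 837.2: (2.8)·C + 491.67 = 837.2.
C = (837.2 - 491.67) / (2.8) = 123.40.

123.40°C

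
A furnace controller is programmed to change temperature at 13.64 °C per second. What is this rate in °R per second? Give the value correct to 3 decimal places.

24.552 °R/second

Since only a temperature interval is involved, the additive offset between the scales drops out.
A change of 1°C is a change of 1.8°R, so 13.64 × 1.8 = 24.552.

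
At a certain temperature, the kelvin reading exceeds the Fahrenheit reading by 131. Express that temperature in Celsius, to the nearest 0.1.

137.7°C

Let x be the kelvin reading; then the Fahrenheit reading is 1.8·x - 459.67.
(1.8·x - 459.67) - x = -131  ⇒  (0.8)·x = 328.67  ⇒  x = 410.8375 K.
In Celsius: 410.8375 - 273.15 = 137.7°C.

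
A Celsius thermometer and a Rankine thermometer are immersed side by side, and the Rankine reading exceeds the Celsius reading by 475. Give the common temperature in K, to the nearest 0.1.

252.3 K

Let x be the Celsius reading; then the Rankine reading is 1.8·x + 491.67.
(1.8·x + 491.67) - x = 475  ⇒  (0.8)·x = -16.67  ⇒  x = -20.8375°C.
In kelvin: -20.8375 + 273.15 = 252.3 K.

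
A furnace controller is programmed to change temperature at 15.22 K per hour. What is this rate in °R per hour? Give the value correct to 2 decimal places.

27.40 °R/hour

Since only a temperature interval is involved, the additive offset between the scales drops out.
A change of 1 K is a change of 1.8°R, so 15.22 × 1.8 = 27.40.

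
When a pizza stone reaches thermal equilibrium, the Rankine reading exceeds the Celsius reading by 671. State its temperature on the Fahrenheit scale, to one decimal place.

435.5°F

Let x be the Celsius reading; then the Rankine reading is 1.8·x + 491.67.
(1.8·x + 491.67) - x = 671  ⇒  (0.8)·x = 179.33  ⇒  x = 224.1625°C.
In Fahrenheit: 224.1625 × 1.8 + 32 = 435.5°F.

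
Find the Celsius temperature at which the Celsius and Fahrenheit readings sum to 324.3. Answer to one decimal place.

104.4°C

Let C be the Celsius reading. The Fahrenheit reading is F = 1.8·C + 32.
Require C + F = 324.3: (2.8)·C + 32 = 324.3.
C = (324.3 - 32) / (2.8) = 104.4.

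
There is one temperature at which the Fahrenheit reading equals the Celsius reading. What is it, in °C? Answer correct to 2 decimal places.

-40.00°C

Let C be the Celsius reading. The Fahrenheit reading is F = 1.8·C + 32.
Set F = C: 1.8·C + 32 = C.
(0.8)·C = -32  ⇒  C = -40.00.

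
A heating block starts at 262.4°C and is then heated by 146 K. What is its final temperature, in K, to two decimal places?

The 146 K change is an interval; Kelvin and Celsius degrees are the same size, so ΔC = +146°C.
Final Celsius temperature: 262.4000 + 146.0000 = 408.4000°C.
In kelvin: 408.4000 + 273.15 = 681.55 K.

681.55 K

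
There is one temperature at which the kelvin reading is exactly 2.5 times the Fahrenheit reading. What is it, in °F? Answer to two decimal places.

131.33°F

Let F be the Fahrenheit reading. The kelvin reading is K = 5/9·F + 255.372.
Require K = 2.5·F: 5/9·F + 255.372 = 2.5·F.
(-35/18)·F = -255.372  ⇒  F = 131.33.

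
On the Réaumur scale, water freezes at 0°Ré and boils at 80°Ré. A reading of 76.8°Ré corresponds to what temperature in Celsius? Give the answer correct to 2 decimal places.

96.00°C

Linear interpolation between the fixed points: C = (76.8 - 0) × 100 / (80 - 0) = 96.0000°C.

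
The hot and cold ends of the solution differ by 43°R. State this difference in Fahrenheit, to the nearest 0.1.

Rankine and Fahrenheit degrees are the same size, so the interval is unchanged: 43.0.

43.0°F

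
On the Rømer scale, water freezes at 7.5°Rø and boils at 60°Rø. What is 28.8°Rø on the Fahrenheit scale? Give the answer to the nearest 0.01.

Linear interpolation between the fixed points: C = (28.8 - 7.5) × 100 / (60 - 7.5) = 40.5714°C.
Then 40.5714 × 1.8 + 32 = 105.03°F.

105.03°F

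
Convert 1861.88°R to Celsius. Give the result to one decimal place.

In Celsius: (1861.88 - 491.67) × 5/9 = 761.2278°C.

761.2°C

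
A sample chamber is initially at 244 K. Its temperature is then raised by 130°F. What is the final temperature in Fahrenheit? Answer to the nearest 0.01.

109.53°F

Initial temperature in Celsius: 244 - 273.15 = -29.1500°C.
The 130°F change is an interval, so only the factor 5/9 applies: +130 × 5/9 = +72.2222°C.
Final Celsius temperature: -29.1500 + 72.2222 = 43.0722°C.
In Fahrenheit: 43.0722 × 1.8 + 32 = 109.53°F.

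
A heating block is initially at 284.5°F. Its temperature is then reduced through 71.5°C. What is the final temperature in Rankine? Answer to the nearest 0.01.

615.47°R

Initial temperature in Celsius: (284.5 - 32) × 5/9 = 140.2778°C.
Final Celsius temperature: 140.2778 - 71.5000 = 68.7778°C.
In Rankine: 68.7778 × 1.8 + 491.67 = 615.47°R.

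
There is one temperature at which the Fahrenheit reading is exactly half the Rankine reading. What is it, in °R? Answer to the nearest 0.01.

919.34°R

Let R be the Rankine reading. The Fahrenheit reading is F = 1·R - 459.67.
Require F = 0.5·R: 1·R - 459.67 = 0.5·R.
(0.5)·R = 459.67  ⇒  R = 919.34.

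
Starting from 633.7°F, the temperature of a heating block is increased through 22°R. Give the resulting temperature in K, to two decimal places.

Initial temperature in Celsius: (633.7 - 32) × 5/9 = 334.2778°C.
The 22°R change is an interval, so only the factor 5/9 applies: +22 × 5/9 = +12.2222°C.
Final Celsius temperature: 334.2778 + 12.2222 = 346.5000°C.
In kelvin: 346.5000 + 273.15 = 619.65 K.

619.65 K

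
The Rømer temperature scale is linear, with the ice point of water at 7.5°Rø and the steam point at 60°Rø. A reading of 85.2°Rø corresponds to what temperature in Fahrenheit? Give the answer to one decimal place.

298.4°F

Linear interpolation between the fixed points: C = (85.2 - 7.5) × 100 / (60 - 7.5) = 148.0000°C.
Then 148.0000 × 1.8 + 32 = 298.4°F.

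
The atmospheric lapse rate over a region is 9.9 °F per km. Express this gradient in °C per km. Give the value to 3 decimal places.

Since only a temperature interval is involved, the additive offset between the scales drops out.
A change of 1°F is a change of 5/9°C, so 9.9 × 5/9 = 5.500.

5.500 °C/km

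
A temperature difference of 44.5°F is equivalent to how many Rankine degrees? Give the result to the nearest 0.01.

Fahrenheit and Rankine degrees are the same size, so the interval is unchanged: 44.50.

44.50°R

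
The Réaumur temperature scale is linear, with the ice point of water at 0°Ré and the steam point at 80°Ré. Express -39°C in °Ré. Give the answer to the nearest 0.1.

-31.2°Ré

Linearly onto the Réaumur scale: 0 + (-39.0000 / 100) × (80 - 0) = -31.2°Ré.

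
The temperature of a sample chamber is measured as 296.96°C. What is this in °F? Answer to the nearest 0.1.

566.5°F

In Fahrenheit: 296.9600 × 1.8 + 32 = 566.5°F.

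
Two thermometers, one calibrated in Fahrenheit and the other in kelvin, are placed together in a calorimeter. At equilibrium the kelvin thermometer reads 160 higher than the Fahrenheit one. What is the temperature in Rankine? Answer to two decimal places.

674.26°R

Let x be the Fahrenheit reading; then the kelvin reading is 5/9·x + 255.372.
(5/9·x + 255.372) - x = 160  ⇒  (-4/9)·x = -95.3722  ⇒  x = 214.5875°F.
In Celsius: (214.5875 - 32) × 5/9 = 101.4375°C.
In Rankine: 101.4375 × 1.8 + 491.67 = 674.26°R.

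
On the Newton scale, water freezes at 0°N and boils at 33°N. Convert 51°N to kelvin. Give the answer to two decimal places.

427.70 K

Linear interpolation between the fixed points: C = (51 - 0) × 100 / (33 - 0) = 154.5455°C.
Then 154.5455 + 273.15 = 427.70 K.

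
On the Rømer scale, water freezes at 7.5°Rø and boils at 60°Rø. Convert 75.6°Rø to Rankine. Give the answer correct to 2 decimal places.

Linear interpolation between the fixed points: C = (75.6 - 7.5) × 100 / (60 - 7.5) = 129.7143°C.
Then 129.7143 × 1.8 + 491.67 = 725.16°R.

725.16°R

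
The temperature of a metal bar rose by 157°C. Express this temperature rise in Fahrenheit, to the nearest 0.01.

282.60°F

An interval of 1°C corresponds to 1.8°F.
157 × 1.8 = 282.60.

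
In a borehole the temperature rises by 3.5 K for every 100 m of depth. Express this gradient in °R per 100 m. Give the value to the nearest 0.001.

The quantity depends on a temperature interval, so only the ratio of degree sizes applies; the offset between the scales is irrelevant.
A change of 1 K is a change of 1.8°R, so 3.5 × 1.8 = 6.300.

6.300 °R/100 m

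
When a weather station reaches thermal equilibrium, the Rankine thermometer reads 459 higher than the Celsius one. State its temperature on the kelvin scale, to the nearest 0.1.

232.3 K

Let x be the Celsius reading; then the Rankine reading is 1.8·x + 491.67.
(1.8·x + 491.67) - x = 459  ⇒  (0.8)·x = -32.67  ⇒  x = -40.8375°C.
In kelvin: -40.8375 + 273.15 = 232.3 K.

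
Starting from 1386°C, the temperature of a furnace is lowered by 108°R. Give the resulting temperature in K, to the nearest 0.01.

The 108°R change is an interval, so only the factor 5/9 applies: -108 × 5/9 = -60.0000°C.
Final Celsius temperature: 1386.0000 - 60.0000 = 1326.0000°C.
In kelvin: 1326.0000 + 273.15 = 1599.15 K.

1599.15 K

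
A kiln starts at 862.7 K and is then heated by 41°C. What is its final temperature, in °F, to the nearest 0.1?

1167.0°F

Initial temperature in Celsius: 862.7 - 273.15 = 589.5500°C.
Final Celsius temperature: 589.5500 + 41.0000 = 630.5500°C.
In Fahrenheit: 630.5500 × 1.8 + 32 = 1167.0°F.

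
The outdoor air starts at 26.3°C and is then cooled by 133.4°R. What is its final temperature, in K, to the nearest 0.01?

The 133.4°R change is an interval, so only the factor 5/9 applies: -133.4 × 5/9 = -74.1111°C.
Final Celsius temperature: 26.3000 - 74.1111 = -47.8111°C.
In kelvin: -47.8111 + 273.15 = 225.34 K.

225.34 K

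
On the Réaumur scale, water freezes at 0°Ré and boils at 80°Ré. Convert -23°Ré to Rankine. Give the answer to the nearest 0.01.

Linear interpolation between the fixed points: C = (-23 - 0) × 100 / (80 - 0) = -28.7500°C.
Then -28.7500 × 1.8 + 491.67 = 439.92°R.

439.92°R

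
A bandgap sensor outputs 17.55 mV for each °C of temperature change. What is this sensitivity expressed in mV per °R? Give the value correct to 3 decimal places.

The quantity depends on a temperature interval, so only the ratio of degree sizes applies; the offset between the scales is irrelevant.
A change of 1°R is a change of 5/9°C, so per °R the value is 17.55 × 5/9 = 9.750.

9.750 mV per °R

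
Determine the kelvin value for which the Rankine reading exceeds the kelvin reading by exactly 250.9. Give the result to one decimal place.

Let K be the kelvin reading. The Rankine reading is R = 1.8·K.
Require R - K = 250.9: (0.8)·K = 250.9.
K = (250.9) / (0.8) = 313.6.

313.6 K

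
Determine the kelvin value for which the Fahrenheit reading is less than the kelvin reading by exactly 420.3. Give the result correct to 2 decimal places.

49.21 K

Let K be the kelvin reading. The Fahrenheit reading is F = 1.8·K - 459.67.
Require F - K = -420.3: (0.8)·K - 459.67 = -420.3.
K = (-420.3 + 459.67) / (0.8) = 49.21.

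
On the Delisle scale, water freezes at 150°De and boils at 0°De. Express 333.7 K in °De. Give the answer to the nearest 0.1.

First in Celsius: 333.7 - 273.15 = 60.5500°C.
Linearly onto the Delisle scale: 150 + (60.5500 / 100) × (0 - 150) = 59.2°De.

59.2°De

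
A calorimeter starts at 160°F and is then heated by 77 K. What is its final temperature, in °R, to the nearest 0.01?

758.27°R

Initial temperature in Celsius: (160 - 32) × 5/9 = 71.1111°C.
The 77 K change is an interval; Kelvin and Celsius degrees are the same size, so ΔC = +77°C.
Final Celsius temperature: 71.1111 + 77.0000 = 148.1111°C.
In Rankine: 148.1111 × 1.8 + 491.67 = 758.27°R.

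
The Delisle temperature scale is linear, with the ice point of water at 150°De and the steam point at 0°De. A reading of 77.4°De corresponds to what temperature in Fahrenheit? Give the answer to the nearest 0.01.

119.12°F

Linear interpolation between the fixed points: C = (77.4 - 150) × 100 / (0 - 150) = 48.4000°C.
Then 48.4000 × 1.8 + 32 = 119.12°F.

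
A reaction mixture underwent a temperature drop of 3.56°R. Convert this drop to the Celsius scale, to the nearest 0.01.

Only the scale ratio 5/9 matters for a change in temperature.
3.56 × 5/9 = 1.98.

1.98°C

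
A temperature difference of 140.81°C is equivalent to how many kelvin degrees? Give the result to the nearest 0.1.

140.8 K

Celsius and kelvin degrees are the same size, so the interval is unchanged: 140.8.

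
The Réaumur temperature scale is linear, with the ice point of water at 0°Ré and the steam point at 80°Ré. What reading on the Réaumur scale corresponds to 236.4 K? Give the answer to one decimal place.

First in Celsius: 236.4 - 273.15 = -36.7500°C.
Linearly onto the Réaumur scale: 0 + (-36.7500 / 100) × (80 - 0) = -29.4°Ré.

-29.4°Ré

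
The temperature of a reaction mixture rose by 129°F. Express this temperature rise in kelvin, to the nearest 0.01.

An interval of 1°F corresponds to 5/9 K.
129 × 5/9 = 71.67.

71.67 K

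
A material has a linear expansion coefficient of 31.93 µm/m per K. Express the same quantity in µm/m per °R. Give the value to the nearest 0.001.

Since only a temperature interval is involved, the additive offset between the scales drops out.
A change of 1°R is a change of 5/9 K, so per °R the value is 31.93 × 5/9 = 17.739.

17.739 µm/m per °R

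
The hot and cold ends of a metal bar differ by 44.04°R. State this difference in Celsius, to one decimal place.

For a temperature interval the offset drops out; only the factor 5/9 applies.
44.04 × 5/9 = 24.5.

24.5°C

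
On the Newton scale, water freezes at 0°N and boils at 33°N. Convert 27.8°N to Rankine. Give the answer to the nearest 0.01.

643.31°R

Linear interpolation between the fixed points: C = (27.8 - 0) × 100 / (33 - 0) = 84.2424°C.
Then 84.2424 × 1.8 + 491.67 = 643.31°R.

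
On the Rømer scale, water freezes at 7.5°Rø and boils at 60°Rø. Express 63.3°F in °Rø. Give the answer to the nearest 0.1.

First in Celsius: (63.3 - 32) × 5/9 = 17.3889°C.
Linearly onto the Rømer scale: 7.5 + (17.3889 / 100) × (60 - 7.5) = 16.6°Rø.

16.6°Rø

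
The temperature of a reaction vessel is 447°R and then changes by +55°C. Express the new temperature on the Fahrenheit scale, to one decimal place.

Initial temperature in Celsius: (447 - 491.67) × 5/9 = -24.8167°C.
Final Celsius temperature: -24.8167 + 55.0000 = 30.1833°C.
In Fahrenheit: 30.1833 × 1.8 + 32 = 86.3°F.

86.3°F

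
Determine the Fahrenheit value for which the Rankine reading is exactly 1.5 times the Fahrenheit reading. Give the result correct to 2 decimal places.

Let F be the Fahrenheit reading. The Rankine reading is R = 1·F + 459.67.
Require R = 1.5·F: 1·F + 459.67 = 1.5·F.
(-0.5)·F = -459.67  ⇒  F = 919.34.

919.34°F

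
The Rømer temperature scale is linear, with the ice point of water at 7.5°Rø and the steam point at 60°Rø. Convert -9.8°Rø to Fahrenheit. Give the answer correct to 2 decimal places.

-27.31°F

Linear interpolation between the fixed points: C = (-9.8 - 7.5) × 100 / (60 - 7.5) = -32.9524°C.
Then -32.9524 × 1.8 + 32 = -27.31°F.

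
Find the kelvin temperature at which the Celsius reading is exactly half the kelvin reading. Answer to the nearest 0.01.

Let K be the kelvin reading. The Celsius reading is C = 1·K - 273.15.
Require C = 0.5·K: 1·K - 273.15 = 0.5·K.
(0.5)·K = 273.15  ⇒  K = 546.30.

546.30 K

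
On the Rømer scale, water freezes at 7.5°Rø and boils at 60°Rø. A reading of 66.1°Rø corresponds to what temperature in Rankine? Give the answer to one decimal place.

692.6°R

Linear interpolation between the fixed points: C = (66.1 - 7.5) × 100 / (60 - 7.5) = 111.6190°C.
Then 111.6190 × 1.8 + 491.67 = 692.6°R.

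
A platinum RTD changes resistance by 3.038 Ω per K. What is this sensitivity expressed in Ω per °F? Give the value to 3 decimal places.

1.688 Ω per °F

Since only a temperature interval is involved, the additive offset between the scales drops out.
A change of 1°F is a change of 5/9 K, so per °F the value is 3.038 × 5/9 = 1.688.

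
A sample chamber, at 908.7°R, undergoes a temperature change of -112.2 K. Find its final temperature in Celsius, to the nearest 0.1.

Initial temperature in Celsius: (908.7 - 491.67) × 5/9 = 231.6833°C.
The 112.2 K change is an interval; Kelvin and Celsius degrees are the same size, so ΔC = -112.2°C.
Final Celsius temperature: 231.6833 - 112.2000 = 119.4833°C.

119.5°C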